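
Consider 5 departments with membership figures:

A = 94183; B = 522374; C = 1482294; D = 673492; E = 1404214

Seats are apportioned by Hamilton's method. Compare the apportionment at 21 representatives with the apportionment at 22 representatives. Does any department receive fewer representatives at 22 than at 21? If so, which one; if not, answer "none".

At 21 seats: A 1, B 3, C 7, D 3, E 7.
At 22 seats: A 0, B 3, C 8, D 4, E 7.
A drops from 1 to 0.

A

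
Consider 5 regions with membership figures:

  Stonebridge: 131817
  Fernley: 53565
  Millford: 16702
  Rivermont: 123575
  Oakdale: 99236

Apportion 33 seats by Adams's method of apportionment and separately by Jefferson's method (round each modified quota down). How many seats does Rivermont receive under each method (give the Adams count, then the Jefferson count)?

Adams: Stonebridge 10, Fernley 4, Millford 2, Rivermont 9, Oakdale 8.
Jefferson: Stonebridge 10, Fernley 4, Millford 1, Rivermont 10, Oakdale 8.
Rivermont gets 9 under Adams and 10 under Jefferson.

9 and 10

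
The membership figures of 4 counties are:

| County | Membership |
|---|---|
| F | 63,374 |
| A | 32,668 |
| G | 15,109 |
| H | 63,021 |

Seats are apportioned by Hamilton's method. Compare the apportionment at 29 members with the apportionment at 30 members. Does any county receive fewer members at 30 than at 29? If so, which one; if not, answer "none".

At 29 seats: F 11, A 5, G 3, H 10.
At 30 seats: F 11, A 6, G 2, H 11.
G drops from 3 to 2.

G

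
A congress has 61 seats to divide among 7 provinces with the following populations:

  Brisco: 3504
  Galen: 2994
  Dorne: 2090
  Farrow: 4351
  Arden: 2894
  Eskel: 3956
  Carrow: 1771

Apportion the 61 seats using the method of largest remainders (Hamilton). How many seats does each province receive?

Total 21560; standard divisor 21560/61 ≈ 353.443.
Standard quotas: Brisco 9.914, Galen 8.471, Dorne 5.913, Farrow 12.310, Arden 8.188, Eskel 11.193, Carrow 5.011.
Lower quotas: Brisco 9, Galen 8, Dorne 5, Farrow 12, Arden 8, Eskel 11, Carrow 5 (sum 58, leaving 3 seats).
Remainders in descending order: Brisco 0.914, Dorne 0.913, Galen 0.471, Farrow 0.310, Eskel 0.193, Arden 0.188, Carrow 0.011.
The surplus seats go to Brisco, Dorne, Galen.

Brisco 10; Galen 9; Dorne 6; Farrow 12; Arden 8; Eskel 11; Carrow 5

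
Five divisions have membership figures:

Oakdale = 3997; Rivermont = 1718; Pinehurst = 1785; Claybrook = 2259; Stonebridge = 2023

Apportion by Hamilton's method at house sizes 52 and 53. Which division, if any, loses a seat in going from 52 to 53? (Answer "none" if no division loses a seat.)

none

At 52 seats: Oakdale 18, Rivermont 7, Pinehurst 8, Claybrook 10, Stonebridge 9.
At 53 seats: Oakdale 18, Rivermont 8, Pinehurst 8, Claybrook 10, Stonebridge 9.
No division's allocation decreased.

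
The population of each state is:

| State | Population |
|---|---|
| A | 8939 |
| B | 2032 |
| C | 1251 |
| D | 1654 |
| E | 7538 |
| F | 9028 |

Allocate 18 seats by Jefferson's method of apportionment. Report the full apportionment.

Standard divisor 30442/18 ≈ 1691.222; standard quotas: A 5.286, B 1.201, C 0.740, D 0.978, E 4.457, F 5.338.
Rounding down gives 5, 1, 0, 0, 4, 5 = 15 seats, so the divisor must be adjusted.
With modified divisor 1497: modified quotas A 5.971, B 1.357, C 0.836, D 1.105, E 5.035, F 6.031.
Rounding down: A 5, B 1, C 0, D 1, E 5, F 6 (total 18).

A: 5, B: 1, C: 0, D: 1, E: 5, F: 6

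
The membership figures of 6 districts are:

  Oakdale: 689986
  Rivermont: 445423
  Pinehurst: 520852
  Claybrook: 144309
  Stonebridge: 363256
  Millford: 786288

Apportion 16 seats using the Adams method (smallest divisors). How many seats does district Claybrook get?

Standard divisor 2950114/16 ≈ 184382.125; standard quotas: Oakdale 3.742, Rivermont 2.416, Pinehurst 2.825, Claybrook 0.783, Stonebridge 1.970, Millford 4.264.
Rounding up gives 4, 3, 3, 1, 2, 5 = 18 seats, so the divisor must be adjusted.
With modified divisor 226400: modified quotas Oakdale 3.048, Rivermont 1.967, Pinehurst 2.301, Claybrook 0.637, Stonebridge 1.604, Millford 3.473.
Rounding up: Oakdale 4, Rivermont 2, Pinehurst 3, Claybrook 1, Stonebridge 2, Millford 4 (total 16).
Claybrook receives 1.

1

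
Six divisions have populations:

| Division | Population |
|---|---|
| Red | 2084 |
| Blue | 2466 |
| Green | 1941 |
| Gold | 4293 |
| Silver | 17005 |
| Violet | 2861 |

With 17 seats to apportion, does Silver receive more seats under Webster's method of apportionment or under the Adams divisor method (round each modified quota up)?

Webster: Red 1, Blue 1, Green 1, Gold 2, Silver 10, Violet 2.
Adams: Red 1, Blue 2, Green 1, Gold 3, Silver 8, Violet 2.
Silver gets 10 under Webster and 8 under Adams.

Webster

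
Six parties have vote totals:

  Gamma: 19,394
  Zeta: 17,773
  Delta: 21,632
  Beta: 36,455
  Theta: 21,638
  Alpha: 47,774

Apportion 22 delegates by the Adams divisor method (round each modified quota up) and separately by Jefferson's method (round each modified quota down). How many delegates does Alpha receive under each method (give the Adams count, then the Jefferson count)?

6 and 7

Adams: Gamma 3, Zeta 2, Delta 3, Beta 5, Theta 3, Alpha 6.
Jefferson: Gamma 2, Zeta 2, Delta 3, Beta 5, Theta 3, Alpha 7.
Alpha gets 6 under Adams and 7 under Jefferson.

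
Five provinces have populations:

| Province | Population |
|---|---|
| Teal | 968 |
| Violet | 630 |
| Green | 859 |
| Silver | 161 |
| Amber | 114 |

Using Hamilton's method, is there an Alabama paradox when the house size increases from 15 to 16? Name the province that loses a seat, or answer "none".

At 15 seats: Teal 5, Violet 3, Green 5, Silver 1, Amber 1.
At 16 seats: Teal 6, Violet 4, Green 5, Silver 1, Amber 0.
Amber drops from 1 to 0.

Amber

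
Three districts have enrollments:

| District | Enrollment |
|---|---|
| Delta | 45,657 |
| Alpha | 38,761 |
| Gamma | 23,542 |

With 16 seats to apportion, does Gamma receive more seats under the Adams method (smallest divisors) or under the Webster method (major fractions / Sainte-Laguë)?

Adams

Adams: Delta 6, Alpha 6, Gamma 4.
Webster: Delta 7, Alpha 6, Gamma 3.
Gamma gets 4 under Adams and 3 under Webster.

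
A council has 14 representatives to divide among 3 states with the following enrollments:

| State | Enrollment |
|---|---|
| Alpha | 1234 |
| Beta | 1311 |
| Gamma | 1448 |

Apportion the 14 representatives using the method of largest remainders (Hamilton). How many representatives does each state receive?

Alpha 4, Beta 5, Gamma 5

Standard divisor: 3993 ÷ 14 ≈ 285.214.
Standard quotas: Alpha 4.327, Beta 4.597, Gamma 5.077.
Lower quotas: Alpha 4, Beta 4, Gamma 5 (sum 13, leaving 1 seat).
Remainders in descending order: Beta 0.597, Alpha 0.327, Gamma 0.077.
Largest remainder: Beta receives the extra seat.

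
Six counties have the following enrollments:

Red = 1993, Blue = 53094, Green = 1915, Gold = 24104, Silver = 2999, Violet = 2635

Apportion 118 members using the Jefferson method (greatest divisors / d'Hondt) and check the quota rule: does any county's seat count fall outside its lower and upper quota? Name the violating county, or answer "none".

Blue

Standard quotas: Red 2.711, Blue 72.228, Green 2.605, Gold 32.791, Silver 4.080, Violet 3.585.
Jefferson allocation: Red 2, Blue 74, Green 2, Gold 33, Silver 4, Violet 3.
Blue has quota 72.228 (lower 72, upper 73) but receives 74 — outside the quota interval.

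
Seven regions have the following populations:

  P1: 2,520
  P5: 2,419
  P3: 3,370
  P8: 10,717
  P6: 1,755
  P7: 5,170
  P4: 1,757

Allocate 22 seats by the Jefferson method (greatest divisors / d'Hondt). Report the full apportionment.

Standard divisor 27708/22 ≈ 1259.455; standard quotas: P1 2.001, P5 1.921, P3 2.676, P8 8.509, P6 1.393, P7 4.105, P4 1.395.
Rounding down gives 2, 1, 2, 8, 1, 4, 1 = 19 seats, so the divisor must be adjusted.
With modified divisor 1100: modified quotas P1 2.291, P5 2.199, P3 3.064, P8 9.743, P6 1.595, P7 4.700, P4 1.597.
Rounding down: P1 2, P5 2, P3 3, P8 9, P6 1, P7 4, P4 1 (total 22).

P1: 2, P5: 2, P3: 3, P8: 9, P6: 1, P7: 4, P4: 1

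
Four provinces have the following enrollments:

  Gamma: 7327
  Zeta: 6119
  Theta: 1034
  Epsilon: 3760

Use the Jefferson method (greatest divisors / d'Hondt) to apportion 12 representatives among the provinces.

Gamma 5; Zeta 4; Theta 0; Epsilon 3

Standard divisor 18240/12 ≈ 1520; standard quotas: Gamma 4.820, Zeta 4.026, Theta 0.680, Epsilon 2.474.
Rounding down gives 4, 4, 0, 2 = 10 seats, so the divisor must be adjusted.
With modified divisor 1240: modified quotas Gamma 5.909, Zeta 4.935, Theta 0.834, Epsilon 3.032.
Rounding down: Gamma 5, Zeta 4, Theta 0, Epsilon 3 (total 12).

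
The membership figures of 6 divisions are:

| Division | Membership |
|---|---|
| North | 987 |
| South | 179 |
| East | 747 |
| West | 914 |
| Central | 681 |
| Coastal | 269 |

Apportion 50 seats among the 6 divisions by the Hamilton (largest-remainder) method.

North: 13; South: 2; East: 10; West: 12; Central: 9; Coastal: 4

Total 3777; standard divisor 3777/50 ≈ 75.54.
Standard quotas: North 13.066, South 2.370, East 9.889, West 12.100, Central 9.015, Coastal 3.561.
Lower quotas: North 13, South 2, East 9, West 12, Central 9, Coastal 3 (sum 48, leaving 2 seats).
Remainders in descending order: East 0.889, Coastal 0.561, South 0.370, West 0.100, North 0.066, Central 0.015.
Largest remainders: East, Coastal receive the extra seats.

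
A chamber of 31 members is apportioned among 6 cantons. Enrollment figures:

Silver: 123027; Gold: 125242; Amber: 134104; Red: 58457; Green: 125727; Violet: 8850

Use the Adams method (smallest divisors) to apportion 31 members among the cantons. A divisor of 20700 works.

With modified divisor 20700: modified quotas Silver 5.943, Gold 6.050, Amber 6.478, Red 2.824, Green 6.074, Violet 0.428.
Rounding up: Silver 6, Gold 7, Amber 7, Red 3, Green 7, Violet 1 (total 31).

Silver 6, Gold 7, Amber 7, Red 3, Green 7, Violet 1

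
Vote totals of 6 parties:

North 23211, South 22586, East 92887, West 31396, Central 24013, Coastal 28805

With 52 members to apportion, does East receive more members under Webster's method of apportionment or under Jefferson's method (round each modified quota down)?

Jefferson

Webster: North 5, South 5, East 22, West 7, Central 6, Coastal 7.
Jefferson: North 5, South 5, East 23, West 7, Central 5, Coastal 7.
East gets 22 under Webster and 23 under Jefferson.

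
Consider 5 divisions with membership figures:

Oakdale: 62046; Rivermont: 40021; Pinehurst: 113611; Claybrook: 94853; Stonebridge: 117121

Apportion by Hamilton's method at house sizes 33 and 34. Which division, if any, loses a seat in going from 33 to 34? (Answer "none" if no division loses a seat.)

none

At 33 seats: Oakdale 5, Rivermont 3, Pinehurst 9, Claybrook 7, Stonebridge 9.
At 34 seats: Oakdale 5, Rivermont 3, Pinehurst 9, Claybrook 8, Stonebridge 9.
No division's allocation decreased.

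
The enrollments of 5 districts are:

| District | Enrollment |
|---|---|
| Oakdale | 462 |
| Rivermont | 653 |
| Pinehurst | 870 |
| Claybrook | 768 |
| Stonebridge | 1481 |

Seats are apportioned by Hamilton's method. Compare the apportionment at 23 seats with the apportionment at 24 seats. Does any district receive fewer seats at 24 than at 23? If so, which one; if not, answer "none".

none

At 23 seats: Oakdale 2, Rivermont 4, Pinehurst 5, Claybrook 4, Stonebridge 8.
At 24 seats: Oakdale 3, Rivermont 4, Pinehurst 5, Claybrook 4, Stonebridge 8.
No district's allocation decreased.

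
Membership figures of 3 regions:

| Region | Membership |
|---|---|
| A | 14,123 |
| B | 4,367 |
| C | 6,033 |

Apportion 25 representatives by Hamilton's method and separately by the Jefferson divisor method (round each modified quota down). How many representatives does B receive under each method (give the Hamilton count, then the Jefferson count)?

Hamilton: A 14, B 5, C 6.
Jefferson: A 15, B 4, C 6.
B gets 5 under Hamilton and 4 under Jefferson.

5 and 4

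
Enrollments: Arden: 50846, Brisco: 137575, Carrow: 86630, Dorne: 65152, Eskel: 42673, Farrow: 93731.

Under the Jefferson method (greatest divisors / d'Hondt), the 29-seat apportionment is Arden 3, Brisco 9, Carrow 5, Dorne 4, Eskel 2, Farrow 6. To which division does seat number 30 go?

Carrow

Priority for the next seat is population ÷ (current seats + 1).
Priorities: Arden 12711.500, Brisco 13757.500, Carrow 14438.333, Dorne 13030.400, Eskel 14224.333, Farrow 13390.143.
Highest priority: Carrow.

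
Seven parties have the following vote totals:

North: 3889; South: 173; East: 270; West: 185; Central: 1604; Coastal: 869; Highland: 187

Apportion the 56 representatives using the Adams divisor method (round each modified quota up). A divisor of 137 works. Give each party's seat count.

With modified divisor 137: modified quotas North 28.387, South 1.263, East 1.971, West 1.350, Central 11.708, Coastal 6.343, Highland 1.365.
Rounding up: North 29, South 2, East 2, West 2, Central 12, Coastal 7, Highland 2 (total 56).

North: 29; South: 2; East: 2; West: 2; Central: 12; Coastal: 7; Highland: 2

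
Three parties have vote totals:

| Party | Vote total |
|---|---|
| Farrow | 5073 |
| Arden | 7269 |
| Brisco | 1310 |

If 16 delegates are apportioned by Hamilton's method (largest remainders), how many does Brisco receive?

Total 13652; standard divisor 13652/16 ≈ 853.25.
Standard quotas: Farrow 5.9455, Arden 8.5192, Brisco 1.5353.
Lower quotas: Farrow 5, Arden 8, Brisco 1 (sum 14, leaving 2 seats).
Remainders in descending order: Farrow 0.9455, Brisco 0.5353, Arden 0.5192.
Largest remainders: Farrow, Brisco receive the extra seats.
Brisco receives 2.

2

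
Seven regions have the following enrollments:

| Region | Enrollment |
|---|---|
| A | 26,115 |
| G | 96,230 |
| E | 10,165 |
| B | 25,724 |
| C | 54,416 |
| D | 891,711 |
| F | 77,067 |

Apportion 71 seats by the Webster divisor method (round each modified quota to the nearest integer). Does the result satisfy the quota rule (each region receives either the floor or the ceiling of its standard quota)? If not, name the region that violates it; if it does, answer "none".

D

Standard quotas: A 1.569, G 5.783, E 0.611, B 1.546, C 3.270, D 53.589, F 4.631.
Webster allocation: A 2, G 6, E 1, B 2, C 3, D 52, F 5.
D has quota 53.589 (lower 53, upper 54) but receives 52 — outside the quota interval.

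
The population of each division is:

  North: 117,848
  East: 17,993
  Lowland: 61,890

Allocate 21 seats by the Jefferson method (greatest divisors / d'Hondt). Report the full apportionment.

Standard divisor 197731/21 ≈ 9415.762; standard quotas: North 12.516, East 1.911, Lowland 6.573.
Rounding down gives 12, 1, 6 = 19 seats, so the divisor must be adjusted.
With modified divisor 8900: modified quotas North 13.241, East 2.022, Lowland 6.954.
Rounding down: North 13, East 2, Lowland 6 (total 21).

North: 13, East: 2, Lowland: 6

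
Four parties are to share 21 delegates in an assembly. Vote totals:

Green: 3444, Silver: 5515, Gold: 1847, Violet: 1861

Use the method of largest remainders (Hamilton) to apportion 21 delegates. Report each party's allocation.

Total 12667; standard divisor 12667/21 ≈ 603.19.
Standard quotas: Green 5.7096, Silver 9.1430, Gold 3.0621, Violet 3.0853.
Lower quotas: Green 5, Silver 9, Gold 3, Violet 3 (sum 20, leaving 1 seat).
Remainders in descending order: Green 0.7096, Silver 0.1430, Violet 0.0853, Gold 0.0621.
Largest remainder: Green receives the extra seat.

Green 6, Silver 9, Gold 3, Violet 3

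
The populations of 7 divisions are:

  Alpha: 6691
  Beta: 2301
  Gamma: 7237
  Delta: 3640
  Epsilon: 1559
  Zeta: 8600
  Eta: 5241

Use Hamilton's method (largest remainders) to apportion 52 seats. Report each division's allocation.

The standard divisor is 35269/52 ≈ 678.25.
Standard quotas: Alpha 9.8651, Beta 3.3926, Gamma 10.6701, Delta 5.3668, Epsilon 2.2986, Zeta 12.6797, Eta 7.7272.
Lower quotas: Alpha 9, Beta 3, Gamma 10, Delta 5, Epsilon 2, Zeta 12, Eta 7 (sum 48, leaving 4 seats).
Remainders in descending order: Alpha 0.8651, Eta 0.7272, Zeta 0.6797, Gamma 0.6701, Beta 0.3926, Delta 0.3668, Epsilon 0.2986.
The surplus seats go to Alpha, Eta, Zeta, Gamma.

Alpha=10, Beta=3, Gamma=11, Delta=5, Epsilon=2, Zeta=13, Eta=8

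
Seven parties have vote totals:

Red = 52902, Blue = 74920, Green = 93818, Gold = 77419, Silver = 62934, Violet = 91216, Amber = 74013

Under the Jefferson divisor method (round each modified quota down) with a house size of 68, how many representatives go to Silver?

8

Standard divisor 527222/68 ≈ 7753.265; standard quotas: Red 6.823, Blue 9.663, Green 12.100, Gold 9.985, Silver 8.117, Violet 11.765, Amber 9.546.
Rounding down gives 6, 9, 12, 9, 8, 11, 9 = 64 seats, so the divisor must be adjusted.
With modified divisor 7450: modified quotas Red 7.101, Blue 10.056, Green 12.593, Gold 10.392, Silver 8.448, Violet 12.244, Amber 9.935.
Rounding down: Red 7, Blue 10, Green 12, Gold 10, Silver 8, Violet 12, Amber 9 (total 68).
Silver receives 8.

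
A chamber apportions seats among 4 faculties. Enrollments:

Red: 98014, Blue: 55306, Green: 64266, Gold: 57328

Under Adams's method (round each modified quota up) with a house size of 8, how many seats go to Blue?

Standard divisor 274914/8 ≈ 34364.25; standard quotas: Red 2.852, Blue 1.609, Green 1.870, Gold 1.668.
Rounding up gives 3, 2, 2, 2 = 9 seats, so the divisor must be adjusted.
With modified divisor 52200: modified quotas Red 1.878, Blue 1.060, Green 1.231, Gold 1.098.
Rounding up: Red 2, Blue 2, Green 2, Gold 2 (total 8).
Blue receives 2.

2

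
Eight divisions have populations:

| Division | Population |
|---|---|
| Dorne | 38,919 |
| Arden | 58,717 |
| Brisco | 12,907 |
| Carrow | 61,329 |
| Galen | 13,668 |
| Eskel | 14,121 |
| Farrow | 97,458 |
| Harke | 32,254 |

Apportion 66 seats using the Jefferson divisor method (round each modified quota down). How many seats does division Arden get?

12

Standard divisor 329373/66 ≈ 4990.5; standard quotas: Dorne 7.799, Arden 11.766, Brisco 2.586, Carrow 12.289, Galen 2.739, Eskel 2.830, Farrow 19.529, Harke 6.463.
Rounding down gives 7, 11, 2, 12, 2, 2, 19, 6 = 61 seats, so the divisor must be adjusted.
With modified divisor 4670: modified quotas Dorne 8.334, Arden 12.573, Brisco 2.764, Carrow 13.133, Galen 2.927, Eskel 3.024, Farrow 20.869, Harke 6.907.
Rounding down: Dorne 8, Arden 12, Brisco 2, Carrow 13, Galen 2, Eskel 3, Farrow 20, Harke 6 (total 66).
Arden receives 12.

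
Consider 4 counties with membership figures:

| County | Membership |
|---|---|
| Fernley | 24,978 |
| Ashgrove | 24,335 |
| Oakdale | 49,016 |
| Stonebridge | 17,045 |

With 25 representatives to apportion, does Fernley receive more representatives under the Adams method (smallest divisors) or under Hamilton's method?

Adams

Adams: Fernley 6, Ashgrove 5, Oakdale 10, Stonebridge 4.
Hamilton: Fernley 5, Ashgrove 5, Oakdale 11, Stonebridge 4.
Fernley gets 6 under Adams and 5 under Hamilton.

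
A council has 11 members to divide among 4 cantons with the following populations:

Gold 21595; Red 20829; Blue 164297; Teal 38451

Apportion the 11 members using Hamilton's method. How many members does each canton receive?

Gold 1, Red 1, Blue 7, Teal 2

Total 245172; standard divisor 245172/11 ≈ 22288.364.
Standard quotas: Gold 0.9689, Red 0.9345, Blue 7.3714, Teal 1.7252.
Lower quotas: Gold 0, Red 0, Blue 7, Teal 1 (sum 8, leaving 3 seats).
Remainders in descending order: Gold 0.9689, Red 0.9345, Teal 0.7252, Blue 0.3714.
Largest remainders: Gold, Red, Teal receive the extra seats.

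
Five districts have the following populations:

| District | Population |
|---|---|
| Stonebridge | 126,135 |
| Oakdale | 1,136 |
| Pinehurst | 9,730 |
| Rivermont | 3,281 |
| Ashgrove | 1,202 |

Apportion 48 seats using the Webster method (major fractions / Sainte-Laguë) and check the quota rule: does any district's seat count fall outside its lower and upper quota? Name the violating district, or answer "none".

Stonebridge

Standard quotas: Stonebridge 42.793, Oakdale 0.385, Pinehurst 3.301, Rivermont 1.113, Ashgrove 0.408.
Webster allocation: Stonebridge 44, Oakdale 0, Pinehurst 3, Rivermont 1, Ashgrove 0.
Stonebridge has quota 42.793 (lower 42, upper 43) but receives 44 — outside the quota interval.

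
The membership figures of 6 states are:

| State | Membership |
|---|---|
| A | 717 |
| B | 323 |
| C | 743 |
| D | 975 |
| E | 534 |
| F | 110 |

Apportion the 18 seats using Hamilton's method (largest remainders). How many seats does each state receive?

Standard divisor: 3402 ÷ 18 = 189.
Standard quotas: A 3.794, B 1.709, C 3.931, D 5.159, E 2.825, F 0.582.
Lower quotas: A 3, B 1, C 3, D 5, E 2, F 0 (sum 14, leaving 4 seats).
Remainders in descending order: C 0.931, E 0.825, A 0.794, B 0.709, F 0.582, D 0.159.
Largest remainders: C, E, A, B receive the extra seats.

A 4, B 2, C 4, D 5, E 3, F 0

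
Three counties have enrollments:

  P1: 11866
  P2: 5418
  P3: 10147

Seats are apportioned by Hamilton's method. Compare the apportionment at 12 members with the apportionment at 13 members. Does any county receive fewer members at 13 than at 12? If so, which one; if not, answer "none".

At 12 seats: P1 5, P2 2, P3 5.
At 13 seats: P1 6, P2 2, P3 5.
No county's allocation decreased.

none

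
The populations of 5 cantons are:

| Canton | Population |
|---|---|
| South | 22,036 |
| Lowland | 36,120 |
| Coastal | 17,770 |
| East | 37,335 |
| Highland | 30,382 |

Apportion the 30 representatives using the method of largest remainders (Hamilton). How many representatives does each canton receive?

South 5; Lowland 7; Coastal 4; East 8; Highland 6

Total 143643; standard divisor 143643/30 ≈ 4788.1.
Standard quotas: South 4.6022, Lowland 7.5437, Coastal 3.7113, East 7.7975, Highland 6.3453.
Lower quotas: South 4, Lowland 7, Coastal 3, East 7, Highland 6 (sum 27, leaving 3 seats).
Remainders in descending order: East 0.7975, Coastal 0.7113, South 0.6022, Lowland 0.5437, Highland 0.3453.
Largest remainders: East, Coastal, South receive the extra seats.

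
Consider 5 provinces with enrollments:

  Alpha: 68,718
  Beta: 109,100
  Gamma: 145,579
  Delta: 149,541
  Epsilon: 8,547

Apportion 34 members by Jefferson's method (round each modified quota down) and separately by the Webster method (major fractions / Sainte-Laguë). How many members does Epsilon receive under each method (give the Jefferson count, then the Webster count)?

0 and 1

Jefferson: Alpha 5, Beta 8, Gamma 10, Delta 11, Epsilon 0.
Webster: Alpha 5, Beta 8, Gamma 10, Delta 10, Epsilon 1.
Epsilon gets 0 under Jefferson and 1 under Webster.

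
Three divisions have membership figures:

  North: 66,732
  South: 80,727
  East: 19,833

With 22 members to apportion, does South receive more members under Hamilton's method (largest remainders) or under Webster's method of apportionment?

Hamilton

Hamilton: North 9, South 11, East 2.
Webster: North 9, South 10, East 3.
South gets 11 under Hamilton and 10 under Webster.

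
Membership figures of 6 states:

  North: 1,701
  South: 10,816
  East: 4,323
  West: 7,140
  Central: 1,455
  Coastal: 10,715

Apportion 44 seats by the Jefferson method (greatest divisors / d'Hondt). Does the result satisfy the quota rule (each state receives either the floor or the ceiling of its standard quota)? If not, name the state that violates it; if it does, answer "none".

Standard quotas: North 2.070, South 13.165, East 5.262, West 8.690, Central 1.771, Coastal 13.042.
Jefferson allocation: North 2, South 14, East 5, West 9, Central 1, Coastal 13.
Every allocation lies between the lower and upper quota.

none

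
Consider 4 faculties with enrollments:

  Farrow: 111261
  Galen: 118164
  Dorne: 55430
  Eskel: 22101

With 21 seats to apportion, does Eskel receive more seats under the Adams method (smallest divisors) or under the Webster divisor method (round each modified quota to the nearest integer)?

Adams

Adams: Farrow 7, Galen 8, Dorne 4, Eskel 2.
Webster: Farrow 8, Galen 8, Dorne 4, Eskel 1.
Eskel gets 2 under Adams and 1 under Webster.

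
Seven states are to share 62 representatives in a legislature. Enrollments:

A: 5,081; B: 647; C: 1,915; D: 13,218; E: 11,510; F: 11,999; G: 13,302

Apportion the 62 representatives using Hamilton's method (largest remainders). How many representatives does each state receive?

A 6, B 1, C 2, D 14, E 12, F 13, G 14

Total 57672; standard divisor 57672/62 ≈ 930.194.
Standard quotas: A 5.4623, B 0.6956, C 2.0587, D 14.2099, E 12.3738, F 12.8995, G 14.3002.
Lower quotas: A 5, B 0, C 2, D 14, E 12, F 12, G 14 (sum 59, leaving 3 seats).
Remainders in descending order: F 0.8995, B 0.6956, A 0.4623, E 0.3738, G 0.3002, D 0.2099, C 0.0587.
Largest remainders: F, B, A receive the extra seats.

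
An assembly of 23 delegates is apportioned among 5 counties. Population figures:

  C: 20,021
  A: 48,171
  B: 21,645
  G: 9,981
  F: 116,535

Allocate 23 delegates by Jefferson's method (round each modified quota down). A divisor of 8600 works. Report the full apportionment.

C: 2, A: 5, B: 2, G: 1, F: 13

With modified divisor 8600: modified quotas C 2.328, A 5.601, B 2.517, G 1.161, F 13.551.
Rounding down: C 2, A 5, B 2, G 1, F 13 (total 23).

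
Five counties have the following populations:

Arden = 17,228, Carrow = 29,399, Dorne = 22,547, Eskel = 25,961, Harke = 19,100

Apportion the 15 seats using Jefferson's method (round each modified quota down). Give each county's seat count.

Arden: 2; Carrow: 4; Dorne: 3; Eskel: 4; Harke: 2

Standard divisor 114235/15 ≈ 7615.667; standard quotas: Arden 2.262, Carrow 3.860, Dorne 2.961, Eskel 3.409, Harke 2.508.
Rounding down gives 2, 3, 2, 3, 2 = 12 seats, so the divisor must be adjusted.
With modified divisor 6430: modified quotas Arden 2.679, Carrow 4.572, Dorne 3.507, Eskel 4.037, Harke 2.970.
Rounding down: Arden 2, Carrow 4, Dorne 3, Eskel 4, Harke 2 (total 15).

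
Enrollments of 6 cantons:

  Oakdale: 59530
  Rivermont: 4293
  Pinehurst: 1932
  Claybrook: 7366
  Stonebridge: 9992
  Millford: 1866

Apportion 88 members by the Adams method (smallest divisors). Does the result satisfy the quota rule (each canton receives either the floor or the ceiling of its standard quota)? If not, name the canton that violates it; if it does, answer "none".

Oakdale

Standard quotas: Oakdale 61.646, Rivermont 4.446, Pinehurst 2.001, Claybrook 7.628, Stonebridge 10.347, Millford 1.932.
Adams allocation: Oakdale 60, Rivermont 5, Pinehurst 2, Claybrook 8, Stonebridge 11, Millford 2.
Oakdale has quota 61.646 (lower 61, upper 62) but receives 60 — outside the quota interval.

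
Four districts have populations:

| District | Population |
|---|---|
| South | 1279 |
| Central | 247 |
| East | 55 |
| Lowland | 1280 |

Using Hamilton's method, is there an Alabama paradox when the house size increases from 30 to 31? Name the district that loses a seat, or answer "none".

East

At 30 seats: South 13, Central 3, East 1, Lowland 13.
At 31 seats: South 14, Central 3, East 0, Lowland 14.
East drops from 1 to 0.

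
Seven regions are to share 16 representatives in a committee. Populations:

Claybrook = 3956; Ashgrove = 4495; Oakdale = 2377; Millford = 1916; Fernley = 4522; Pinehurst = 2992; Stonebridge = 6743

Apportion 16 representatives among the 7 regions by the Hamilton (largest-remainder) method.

Claybrook: 2; Ashgrove: 3; Oakdale: 1; Millford: 1; Fernley: 3; Pinehurst: 2; Stonebridge: 4

Total 27001; standard divisor 27001/16 ≈ 1687.562.
Standard quotas: Claybrook 2.3442, Ashgrove 2.6636, Oakdale 1.4085, Millford 1.1354, Fernley 2.6796, Pinehurst 1.7730, Stonebridge 3.9957.
Lower quotas: Claybrook 2, Ashgrove 2, Oakdale 1, Millford 1, Fernley 2, Pinehurst 1, Stonebridge 3 (sum 12, leaving 4 seats).
Remainders in descending order: Stonebridge 0.9957, Pinehurst 0.7730, Fernley 0.6796, Ashgrove 0.6636, Oakdale 0.4085, Claybrook 0.3442, Millford 0.1354.
The surplus seats go to Stonebridge, Pinehurst, Fernley, Ashgrove.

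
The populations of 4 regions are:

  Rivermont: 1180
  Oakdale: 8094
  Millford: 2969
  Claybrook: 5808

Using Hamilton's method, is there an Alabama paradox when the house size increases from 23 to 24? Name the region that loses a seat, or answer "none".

At 23 seats: Rivermont 2, Oakdale 10, Millford 4, Claybrook 7.
At 24 seats: Rivermont 1, Oakdale 11, Millford 4, Claybrook 8.
Rivermont drops from 2 to 1.

Rivermont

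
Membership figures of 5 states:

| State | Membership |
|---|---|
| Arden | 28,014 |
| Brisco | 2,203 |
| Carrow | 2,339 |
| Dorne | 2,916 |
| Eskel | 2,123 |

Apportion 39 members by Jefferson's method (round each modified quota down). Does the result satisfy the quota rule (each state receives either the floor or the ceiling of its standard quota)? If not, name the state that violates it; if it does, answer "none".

Standard quotas: Arden 29.061, Brisco 2.285, Carrow 2.426, Dorne 3.025, Eskel 2.202.
Jefferson allocation: Arden 30, Brisco 2, Carrow 2, Dorne 3, Eskel 2.
Every allocation lies between the lower and upper quota.

none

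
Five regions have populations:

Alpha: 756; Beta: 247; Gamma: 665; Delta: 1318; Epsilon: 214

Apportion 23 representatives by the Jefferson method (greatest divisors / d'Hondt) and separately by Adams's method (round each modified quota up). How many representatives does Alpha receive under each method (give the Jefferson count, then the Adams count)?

Jefferson: Alpha 6, Beta 1, Gamma 5, Delta 10, Epsilon 1.
Adams: Alpha 5, Beta 2, Gamma 5, Delta 9, Epsilon 2.
Alpha gets 6 under Jefferson and 5 under Adams.

6 and 5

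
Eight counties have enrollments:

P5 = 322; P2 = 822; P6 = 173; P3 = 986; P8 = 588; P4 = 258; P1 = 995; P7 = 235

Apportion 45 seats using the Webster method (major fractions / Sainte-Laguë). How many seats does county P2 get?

9

Standard divisor 4379/45 ≈ 97.311; standard quotas: P5 3.309, P2 8.447, P6 1.778, P3 10.132, P8 6.042, P4 2.651, P1 10.225, P7 2.415.
Rounding to the nearest integer gives 3, 8, 2, 10, 6, 3, 10, 2 = 44 seats, so the divisor must be adjusted.
With modified divisor 96: modified quotas P5 3.354, P2 8.562, P6 1.802, P3 10.271, P8 6.125, P4 2.688, P1 10.365, P7 2.448.
Rounding to the nearest integer: P5 3, P2 9, P6 2, P3 10, P8 6, P4 3, P1 10, P7 2 (total 45).
P2 receives 9.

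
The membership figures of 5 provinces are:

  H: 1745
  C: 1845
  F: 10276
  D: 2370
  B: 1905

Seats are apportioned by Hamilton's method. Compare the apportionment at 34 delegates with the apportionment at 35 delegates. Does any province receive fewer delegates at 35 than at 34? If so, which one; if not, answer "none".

At 34 seats: H 3, C 4, F 19, D 4, B 4.
At 35 seats: H 3, C 3, F 20, D 5, B 4.
C drops from 4 to 3.

C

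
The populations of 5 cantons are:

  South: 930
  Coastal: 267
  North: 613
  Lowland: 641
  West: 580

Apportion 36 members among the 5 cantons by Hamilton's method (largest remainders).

South 11; Coastal 3; North 7; Lowland 8; West 7

The standard divisor is 3031/36 ≈ 84.194.
Standard quotas: South 11.046, Coastal 3.171, North 7.281, Lowland 7.613, West 6.889.
Lower quotas: South 11, Coastal 3, North 7, Lowland 7, West 6 (sum 34, leaving 2 seats).
Remainders in descending order: West 0.889, Lowland 0.613, North 0.281, Coastal 0.171, South 0.046.
The surplus seats go to West, Lowland.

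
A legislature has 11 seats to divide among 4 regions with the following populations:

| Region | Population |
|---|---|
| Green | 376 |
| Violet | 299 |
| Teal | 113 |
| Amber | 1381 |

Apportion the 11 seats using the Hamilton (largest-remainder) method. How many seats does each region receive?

Green=2, Violet=1, Teal=1, Amber=7

The standard divisor is 2169/11 ≈ 197.182.
Standard quotas: Green 1.907, Violet 1.516, Teal 0.573, Amber 7.004.
Lower quotas: Green 1, Violet 1, Teal 0, Amber 7 (sum 9, leaving 2 seats).
Remainders in descending order: Green 0.907, Teal 0.573, Violet 0.516, Amber 0.004.
The surplus seats go to Green, Teal.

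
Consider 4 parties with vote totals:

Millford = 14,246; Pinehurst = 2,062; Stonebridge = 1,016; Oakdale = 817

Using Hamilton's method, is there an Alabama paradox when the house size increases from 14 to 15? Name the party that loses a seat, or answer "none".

Oakdale

At 14 seats: Millford 11, Pinehurst 1, Stonebridge 1, Oakdale 1.
At 15 seats: Millford 12, Pinehurst 2, Stonebridge 1, Oakdale 0.
Oakdale drops from 1 to 0.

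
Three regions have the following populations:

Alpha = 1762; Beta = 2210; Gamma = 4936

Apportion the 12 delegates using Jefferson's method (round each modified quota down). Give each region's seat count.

Alpha 2, Beta 3, Gamma 7

Standard divisor 8908/12 ≈ 742.333; standard quotas: Alpha 2.374, Beta 2.977, Gamma 6.649.
Rounding down gives 2, 2, 6 = 10 seats, so the divisor must be adjusted.
With modified divisor 700: modified quotas Alpha 2.517, Beta 3.157, Gamma 7.051.
Rounding down: Alpha 2, Beta 3, Gamma 7 (total 12).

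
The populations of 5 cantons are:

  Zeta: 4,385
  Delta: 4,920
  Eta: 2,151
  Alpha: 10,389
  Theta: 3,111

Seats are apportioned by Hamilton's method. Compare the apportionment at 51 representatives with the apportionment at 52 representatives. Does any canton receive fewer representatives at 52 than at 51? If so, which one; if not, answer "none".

Eta

At 51 seats: Zeta 9, Delta 10, Eta 5, Alpha 21, Theta 6.
At 52 seats: Zeta 9, Delta 10, Eta 4, Alpha 22, Theta 7.
Eta drops from 5 to 4.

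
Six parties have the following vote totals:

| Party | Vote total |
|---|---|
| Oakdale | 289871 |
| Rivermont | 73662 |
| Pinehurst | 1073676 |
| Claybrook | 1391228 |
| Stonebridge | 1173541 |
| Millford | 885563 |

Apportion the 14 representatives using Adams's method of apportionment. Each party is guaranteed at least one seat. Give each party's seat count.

Oakdale=1; Rivermont=1; Pinehurst=3; Claybrook=4; Stonebridge=3; Millford=2

Standard divisor 4887541/14 ≈ 349110.071; standard quotas: Oakdale 0.830, Rivermont 0.211, Pinehurst 3.075, Claybrook 3.985, Stonebridge 3.362, Millford 2.537.
Rounding up gives 1, 1, 4, 4, 4, 3 = 17 seats, so the divisor must be adjusted.
With modified divisor 453300: modified quotas Oakdale 0.639, Rivermont 0.163, Pinehurst 2.369, Claybrook 3.069, Stonebridge 2.589, Millford 1.954.
Rounding up: Oakdale 1, Rivermont 1, Pinehurst 3, Claybrook 4, Stonebridge 3, Millford 2 (total 14).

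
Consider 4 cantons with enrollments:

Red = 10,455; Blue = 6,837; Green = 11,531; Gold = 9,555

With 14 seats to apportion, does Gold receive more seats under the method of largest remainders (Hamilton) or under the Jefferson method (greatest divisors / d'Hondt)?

Hamilton: Red 4, Blue 3, Green 4, Gold 3.
Jefferson: Red 4, Blue 2, Green 4, Gold 4.
Gold gets 3 under Hamilton and 4 under Jefferson.

Jefferson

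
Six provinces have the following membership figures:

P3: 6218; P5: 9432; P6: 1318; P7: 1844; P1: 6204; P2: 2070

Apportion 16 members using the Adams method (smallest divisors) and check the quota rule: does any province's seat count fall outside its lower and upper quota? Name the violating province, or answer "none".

Standard quotas: P3 3.673, P5 5.572, P6 0.779, P7 1.089, P1 3.665, P2 1.223.
Adams allocation: P3 4, P5 5, P6 1, P7 1, P1 3, P2 2.
Every allocation lies between the lower and upper quota.

none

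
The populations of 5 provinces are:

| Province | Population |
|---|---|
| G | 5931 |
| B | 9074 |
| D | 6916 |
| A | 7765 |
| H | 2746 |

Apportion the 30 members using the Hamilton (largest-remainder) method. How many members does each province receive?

The standard divisor is 32432/30 ≈ 1081.067.
Standard quotas: G 5.4862, B 8.3936, D 6.3974, A 7.1827, H 2.5401.
Lower quotas: G 5, B 8, D 6, A 7, H 2 (sum 28, leaving 2 seats).
Remainders in descending order: H 0.5401, G 0.4862, D 0.3974, B 0.3936, A 0.1827.
The surplus seats go to H, G.

G=6, B=8, D=6, A=7, H=3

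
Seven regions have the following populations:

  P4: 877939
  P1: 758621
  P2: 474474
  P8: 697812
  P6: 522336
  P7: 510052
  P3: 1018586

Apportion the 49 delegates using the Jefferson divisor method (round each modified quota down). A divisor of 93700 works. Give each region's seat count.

P4=9, P1=8, P2=5, P8=7, P6=5, P7=5, P3=10

With modified divisor 93700: modified quotas P4 9.370, P1 8.096, P2 5.064, P8 7.447, P6 5.575, P7 5.443, P3 10.871.
Rounding down: P4 9, P1 8, P2 5, P8 7, P6 5, P7 5, P3 10 (total 49).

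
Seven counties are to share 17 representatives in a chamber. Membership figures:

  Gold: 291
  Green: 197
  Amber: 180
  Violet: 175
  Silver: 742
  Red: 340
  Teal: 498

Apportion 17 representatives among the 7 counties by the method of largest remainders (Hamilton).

Gold 2, Green 1, Amber 1, Violet 1, Silver 5, Red 3, Teal 4

Total 2423; standard divisor 2423/17 ≈ 142.529.
Standard quotas: Gold 2.042, Green 1.382, Amber 1.263, Violet 1.228, Silver 5.206, Red 2.385, Teal 3.494.
Lower quotas: Gold 2, Green 1, Amber 1, Violet 1, Silver 5, Red 2, Teal 3 (sum 15, leaving 2 seats).
Remainders in descending order: Teal 0.494, Red 0.385, Green 0.382, Amber 0.263, Violet 0.228, Silver 0.206, Gold 0.042.
Largest remainders: Teal, Red receive the extra seats.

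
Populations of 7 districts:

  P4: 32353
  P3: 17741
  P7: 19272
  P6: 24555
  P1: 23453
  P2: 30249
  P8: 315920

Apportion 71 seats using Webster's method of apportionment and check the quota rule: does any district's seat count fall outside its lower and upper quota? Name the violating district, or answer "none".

P8

Standard quotas: P4 4.955, P3 2.717, P7 2.952, P6 3.761, P1 3.592, P2 4.633, P8 48.389.
Webster allocation: P4 5, P3 3, P7 3, P6 4, P1 4, P2 5, P8 47.
P8 has quota 48.389 (lower 48, upper 49) but receives 47 — outside the quota interval.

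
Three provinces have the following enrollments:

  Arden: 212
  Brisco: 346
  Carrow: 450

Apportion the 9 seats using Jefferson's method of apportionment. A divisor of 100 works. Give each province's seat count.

Arden: 2; Brisco: 3; Carrow: 4

With modified divisor 100: modified quotas Arden 2.120, Brisco 3.460, Carrow 4.500.
Rounding down: Arden 2, Brisco 3, Carrow 4 (total 9).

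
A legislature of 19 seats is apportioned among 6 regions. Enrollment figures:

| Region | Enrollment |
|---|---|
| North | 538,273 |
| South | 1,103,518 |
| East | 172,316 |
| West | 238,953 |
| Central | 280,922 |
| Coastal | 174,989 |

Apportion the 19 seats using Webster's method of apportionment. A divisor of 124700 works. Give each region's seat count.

North 4; South 9; East 1; West 2; Central 2; Coastal 1

With modified divisor 124700: modified quotas North 4.317, South 8.849, East 1.382, West 1.916, Central 2.253, Coastal 1.403.
Rounding to the nearest integer: North 4, South 9, East 1, West 2, Central 2, Coastal 1 (total 19).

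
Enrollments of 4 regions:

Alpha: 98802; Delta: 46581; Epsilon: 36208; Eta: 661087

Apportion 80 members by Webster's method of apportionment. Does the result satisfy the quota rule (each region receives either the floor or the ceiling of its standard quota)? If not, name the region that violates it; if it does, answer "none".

Standard quotas: Alpha 9.380, Delta 4.422, Epsilon 3.437, Eta 62.761.
Webster allocation: Alpha 9, Delta 4, Epsilon 3, Eta 64.
Eta has quota 62.761 (lower 62, upper 63) but receives 64 — outside the quota interval.

Eta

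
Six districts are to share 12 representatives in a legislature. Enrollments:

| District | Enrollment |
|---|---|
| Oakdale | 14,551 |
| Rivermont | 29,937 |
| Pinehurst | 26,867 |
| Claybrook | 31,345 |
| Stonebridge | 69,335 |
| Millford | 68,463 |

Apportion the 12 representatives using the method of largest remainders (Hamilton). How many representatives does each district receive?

Oakdale=1, Rivermont=2, Pinehurst=1, Claybrook=2, Stonebridge=3, Millford=3

Total 240498; standard divisor 240498/12 ≈ 20041.5.
Standard quotas: Oakdale 0.7260, Rivermont 1.4938, Pinehurst 1.3406, Claybrook 1.5640, Stonebridge 3.4596, Millford 3.4161.
Lower quotas: Oakdale 0, Rivermont 1, Pinehurst 1, Claybrook 1, Stonebridge 3, Millford 3 (sum 9, leaving 3 seats).
Remainders in descending order: Oakdale 0.7260, Claybrook 0.5640, Rivermont 0.4938, Stonebridge 0.4596, Millford 0.4161, Pinehurst 0.3406.
Largest remainders: Oakdale, Claybrook, Rivermont receive the extra seats.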